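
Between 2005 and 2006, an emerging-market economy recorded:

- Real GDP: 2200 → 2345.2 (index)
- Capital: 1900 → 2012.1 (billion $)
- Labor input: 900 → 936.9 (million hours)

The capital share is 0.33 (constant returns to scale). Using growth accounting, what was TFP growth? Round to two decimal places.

Real GDP growth = (2345.2 − 2200) / 2200 = 6.6%.
Capital growth = (2012.1 − 1900) / 1900 = 5.9%.
Labor input growth = (936.9 − 900) / 900 = 4.1%.
Labor's share = 1 − 0.33 = 0.67.
Capital: 0.33 × 5.9 = 1.947 pp.
Labor input: 0.67 × 4.1 = 2.747 pp.
TFP growth = 6.6 − 4.694 = 1.906%.

1.91%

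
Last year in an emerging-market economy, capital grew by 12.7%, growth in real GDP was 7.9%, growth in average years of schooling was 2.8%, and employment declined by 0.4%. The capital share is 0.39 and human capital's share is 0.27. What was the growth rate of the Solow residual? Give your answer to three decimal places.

Labor's share = 1 − 0.39 − 0.27 = 0.34.
Capital: 0.39 × 12.7 = 4.953 pp.
Average years of schooling: 0.27 × 2.8 = 0.756 pp.
Employment: 0.34 × (-0.4) = -0.136 pp.
TFP growth = 7.9 − 5.573 = 2.327%.

The Solow residual grew 2.327%.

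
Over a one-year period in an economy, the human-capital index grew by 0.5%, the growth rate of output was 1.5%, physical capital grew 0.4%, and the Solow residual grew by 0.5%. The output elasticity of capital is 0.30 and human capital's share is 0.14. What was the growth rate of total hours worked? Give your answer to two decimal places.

Labor's share = 1 − 0.3 − 0.14 = 0.56.
gY = gA + 0.3×0.4 + 0.14×0.5 + 0.56×g.
0.56×g = 1.5 − 0.5 − 0.19 = 0.81.
g = 0.81 / 0.56 = 1.4464%.

1.45%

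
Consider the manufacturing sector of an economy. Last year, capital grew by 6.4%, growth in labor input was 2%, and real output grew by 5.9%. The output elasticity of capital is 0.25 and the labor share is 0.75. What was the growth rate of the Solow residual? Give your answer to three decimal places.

2.800%

Labor's share = 1 − 0.25 = 0.75.
Capital: 0.25 × 6.4 = 1.6 pp.
Labor input: 0.75 × 2 = 1.5 pp.
TFP growth = 5.9 − 3.1 = 2.8%.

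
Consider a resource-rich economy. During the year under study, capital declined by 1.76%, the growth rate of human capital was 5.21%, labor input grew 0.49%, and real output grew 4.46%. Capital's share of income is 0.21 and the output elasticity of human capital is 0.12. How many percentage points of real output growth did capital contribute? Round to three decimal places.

Contribution = share × growth = 0.21 × (-1.76) = -0.3696 pp.

-0.370 pp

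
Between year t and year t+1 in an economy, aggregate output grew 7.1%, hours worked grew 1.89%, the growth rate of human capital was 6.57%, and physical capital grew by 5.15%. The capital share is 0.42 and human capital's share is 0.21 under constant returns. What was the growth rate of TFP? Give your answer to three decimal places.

2.858%

Labor's share = 1 − 0.42 − 0.21 = 0.37.
Physical capital: 0.42 × 5.15 = 2.163 pp.
Human capital: 0.21 × 6.57 = 1.3797 pp.
Hours worked: 0.37 × 1.89 = 0.6993 pp.
TFP growth = 7.1 − 4.242 = 2.858%.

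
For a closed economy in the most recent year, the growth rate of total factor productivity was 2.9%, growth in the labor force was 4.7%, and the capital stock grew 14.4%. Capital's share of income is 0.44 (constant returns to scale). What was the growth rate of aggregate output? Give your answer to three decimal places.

11.868%

Labor's share = 1 − 0.44 = 0.56.
The capital stock: 0.44 × 14.4 = 6.336 pp.
The labor force: 0.56 × 4.7 = 2.632 pp.
Output growth = 2.9 + 8.968 = 11.868%.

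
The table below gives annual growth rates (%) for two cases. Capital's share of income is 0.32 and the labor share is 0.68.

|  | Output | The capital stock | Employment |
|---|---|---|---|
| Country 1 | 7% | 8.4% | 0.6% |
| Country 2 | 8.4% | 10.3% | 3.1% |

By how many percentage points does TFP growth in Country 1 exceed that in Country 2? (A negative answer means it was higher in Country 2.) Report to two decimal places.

Labor's share = 1 − 0.32 = 0.68.
Country 1: TFP = 7 − 2.688 − 0.408 = 3.904%.
Country 2: TFP = 8.4 − 3.296 − 2.108 = 2.996%.
Difference = 3.904 − (2.996) = 0.908 pp.

0.91 percentage points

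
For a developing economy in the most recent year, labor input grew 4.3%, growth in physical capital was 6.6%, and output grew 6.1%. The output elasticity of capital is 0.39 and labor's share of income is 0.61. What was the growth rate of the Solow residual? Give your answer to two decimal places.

Labor's share = 1 − 0.39 = 0.61.
Physical capital: 0.39 × 6.6 = 2.574 pp.
Labor input: 0.61 × 4.3 = 2.623 pp.
TFP growth = 6.1 − 5.197 = 0.903%.

The Solow residual grew 0.90%.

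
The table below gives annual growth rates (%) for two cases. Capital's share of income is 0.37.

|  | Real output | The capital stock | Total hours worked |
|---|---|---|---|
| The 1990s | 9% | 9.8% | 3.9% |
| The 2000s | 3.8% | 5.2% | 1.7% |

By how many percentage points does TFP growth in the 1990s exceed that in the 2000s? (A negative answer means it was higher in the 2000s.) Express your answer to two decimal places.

2.11 percentage points

Labor's share = 1 − 0.37 = 0.63.
The 1990s: TFP = 9 − 3.626 − 2.457 = 2.917%.
The 2000s: TFP = 3.8 − 1.924 − 1.071 = 0.805%.
Difference = 2.917 − (0.805) = 2.112 pp.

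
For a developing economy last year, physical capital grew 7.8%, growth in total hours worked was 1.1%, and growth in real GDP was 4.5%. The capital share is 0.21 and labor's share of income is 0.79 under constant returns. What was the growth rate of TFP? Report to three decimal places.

Labor's share = 1 − 0.21 = 0.79.
Physical capital: 0.21 × 7.8 = 1.638 pp.
Total hours worked: 0.79 × 1.1 = 0.869 pp.
TFP growth = 4.5 − 2.507 = 1.993%.

TFP grew 1.993%.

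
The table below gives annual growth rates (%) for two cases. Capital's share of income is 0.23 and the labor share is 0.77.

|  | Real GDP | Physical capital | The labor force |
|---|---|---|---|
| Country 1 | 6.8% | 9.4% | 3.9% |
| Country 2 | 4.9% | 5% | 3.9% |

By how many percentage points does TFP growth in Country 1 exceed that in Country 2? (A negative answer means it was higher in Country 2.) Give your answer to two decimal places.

0.89 percentage points

Labor's share = 1 − 0.23 = 0.77.
Country 1: TFP = 6.8 − 2.162 − 3.003 = 1.635%.
Country 2: TFP = 4.9 − 1.15 − 3.003 = 0.747%.
Difference = 1.635 − (0.747) = 0.888 pp.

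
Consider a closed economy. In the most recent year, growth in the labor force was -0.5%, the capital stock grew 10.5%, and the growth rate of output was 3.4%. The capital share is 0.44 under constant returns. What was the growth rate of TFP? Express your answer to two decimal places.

-0.94%

Labor's share = 1 − 0.44 = 0.56.
The capital stock: 0.44 × 10.5 = 4.62 pp.
The labor force: 0.56 × (-0.5) = -0.28 pp.
TFP growth = 3.4 − 4.34 = -0.94%.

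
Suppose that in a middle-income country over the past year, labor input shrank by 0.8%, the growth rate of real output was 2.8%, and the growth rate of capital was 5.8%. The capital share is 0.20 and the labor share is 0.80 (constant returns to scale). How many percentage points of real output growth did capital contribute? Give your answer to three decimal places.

1.160

Contribution = share × growth = 0.2 × 5.8 = 1.16 pp.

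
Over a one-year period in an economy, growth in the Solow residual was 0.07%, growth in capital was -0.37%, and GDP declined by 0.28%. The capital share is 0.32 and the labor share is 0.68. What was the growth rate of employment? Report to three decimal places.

Labor's share = 1 − 0.32 = 0.68.
gY = gA + 0.32×(-0.37) + 0.68×g.
0.68×g = -0.28 − 0.07 + 0.1184 = -0.2316.
g = -0.2316 / 0.68 = -0.34059%.

-0.341%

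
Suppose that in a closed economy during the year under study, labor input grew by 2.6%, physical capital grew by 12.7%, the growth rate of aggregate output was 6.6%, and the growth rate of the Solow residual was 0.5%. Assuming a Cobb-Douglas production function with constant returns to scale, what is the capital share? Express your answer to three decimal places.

The capital share is 0.347.

gY = gA + α·gK + (1−α)·gL, so gY − gA − gL = α(gK − gL).
6.6 − 0.5 − 2.6 = α × (12.7 − 2.6).
3.5 = 10.1 α, so α = 0.34653.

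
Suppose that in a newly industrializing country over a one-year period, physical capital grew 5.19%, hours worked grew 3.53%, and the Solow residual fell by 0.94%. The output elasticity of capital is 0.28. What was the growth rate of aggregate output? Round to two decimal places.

Labor's share = 1 − 0.28 = 0.72.
Physical capital: 0.28 × 5.19 = 1.4532 pp.
Hours worked: 0.72 × 3.53 = 2.5416 pp.
Output growth = -0.94 + 3.9948 = 3.0548%.

Aggregate output grew 3.05%.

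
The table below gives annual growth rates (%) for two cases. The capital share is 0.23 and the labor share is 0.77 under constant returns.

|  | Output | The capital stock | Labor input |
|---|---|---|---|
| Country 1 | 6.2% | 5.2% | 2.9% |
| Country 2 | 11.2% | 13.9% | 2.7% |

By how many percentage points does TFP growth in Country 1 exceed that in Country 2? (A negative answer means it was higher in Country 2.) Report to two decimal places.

-3.15 percentage points

Labor's share = 1 − 0.23 = 0.77.
Country 1: TFP = 6.2 − 1.196 − 2.233 = 2.771%.
Country 2: TFP = 11.2 − 3.197 − 2.079 = 5.924%.
Difference = 2.771 − (5.924) = -3.153 pp.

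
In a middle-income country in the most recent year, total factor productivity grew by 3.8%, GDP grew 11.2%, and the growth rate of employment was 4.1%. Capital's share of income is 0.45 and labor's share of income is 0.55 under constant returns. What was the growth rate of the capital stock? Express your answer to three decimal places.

11.433%

Labor's share = 1 − 0.45 = 0.55.
gY = gA + 0.55×4.1 + 0.45×g.
0.45×g = 11.2 − 3.8 − 2.255 = 5.145.
g = 5.145 / 0.45 = 11.43333%.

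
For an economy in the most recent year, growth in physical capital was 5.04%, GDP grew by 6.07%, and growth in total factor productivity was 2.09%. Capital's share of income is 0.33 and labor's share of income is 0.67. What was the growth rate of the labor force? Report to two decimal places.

The labor force growth was 3.46%.

Labor's share = 1 − 0.33 = 0.67.
gY = gA + 0.33×5.04 + 0.67×g.
0.67×g = 6.07 − 2.09 − 1.6632 = 2.3168.
g = 2.3168 / 0.67 = 3.4579%.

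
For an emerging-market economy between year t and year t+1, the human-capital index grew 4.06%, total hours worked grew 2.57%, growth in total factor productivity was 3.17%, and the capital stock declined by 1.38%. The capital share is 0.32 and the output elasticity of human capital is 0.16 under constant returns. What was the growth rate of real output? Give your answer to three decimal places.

Real output grew 4.714%.

Labor's share = 1 − 0.32 − 0.16 = 0.52.
The capital stock: 0.32 × (-1.38) = -0.4416 pp.
The human-capital index: 0.16 × 4.06 = 0.6496 pp.
Total hours worked: 0.52 × 2.57 = 1.3364 pp.
Output growth = 3.17 + 1.5444 = 4.7144%.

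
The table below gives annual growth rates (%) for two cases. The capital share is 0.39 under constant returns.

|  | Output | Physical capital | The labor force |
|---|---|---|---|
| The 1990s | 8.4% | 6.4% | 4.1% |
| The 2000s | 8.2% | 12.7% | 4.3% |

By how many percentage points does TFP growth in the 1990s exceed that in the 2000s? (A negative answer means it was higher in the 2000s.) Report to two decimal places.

2.78 percentage points

Labor's share = 1 − 0.39 = 0.61.
The 1990s: TFP = 8.4 − 2.496 − 2.501 = 3.403%.
The 2000s: TFP = 8.2 − 4.953 − 2.623 = 0.624%.
Difference = 3.403 − (0.624) = 2.779 pp.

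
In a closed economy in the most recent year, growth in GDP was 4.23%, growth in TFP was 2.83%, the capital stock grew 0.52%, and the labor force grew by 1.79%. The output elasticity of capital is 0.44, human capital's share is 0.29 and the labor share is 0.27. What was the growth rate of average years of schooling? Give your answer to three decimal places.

2.372%

Labor's share = 1 − 0.44 − 0.29 = 0.27.
gY = gA + 0.44×0.52 + 0.27×1.79 + 0.29×g.
0.29×g = 4.23 − 2.83 − 0.7121 = 0.6879.
g = 0.6879 / 0.29 = 2.37207%.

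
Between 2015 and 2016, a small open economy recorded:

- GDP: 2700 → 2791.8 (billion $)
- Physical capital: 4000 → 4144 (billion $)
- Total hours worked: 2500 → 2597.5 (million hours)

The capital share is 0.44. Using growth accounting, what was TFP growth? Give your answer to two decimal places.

-0.37%

GDP growth = (2791.8 − 2700) / 2700 = 3.4%.
Physical capital growth = (4144 − 4000) / 4000 = 3.6%.
Total hours worked growth = (2597.5 − 2500) / 2500 = 3.9%.
Labor's share = 1 − 0.44 = 0.56.
Physical capital: 0.44 × 3.6 = 1.584 pp.
Total hours worked: 0.56 × 3.9 = 2.184 pp.
TFP growth = 3.4 − 3.768 = -0.368%.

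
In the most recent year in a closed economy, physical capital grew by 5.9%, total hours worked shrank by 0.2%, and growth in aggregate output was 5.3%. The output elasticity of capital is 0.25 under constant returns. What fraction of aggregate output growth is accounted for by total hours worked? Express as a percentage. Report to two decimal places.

Labor's share = 1 − 0.25 = 0.75.
Total hours worked contributed 0.75 × (-0.2) = -0.15 pp.
Share of growth = -0.15 / 5.3 × 100 = -2.8302%.

-2.83%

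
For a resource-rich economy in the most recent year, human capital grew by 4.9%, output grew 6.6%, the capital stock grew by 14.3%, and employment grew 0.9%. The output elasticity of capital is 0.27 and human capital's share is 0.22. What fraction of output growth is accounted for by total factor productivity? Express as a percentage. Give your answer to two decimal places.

18.21%

Labor's share = 1 − 0.27 − 0.22 = 0.51.
The capital stock: 0.27 × 14.3 = 3.861 pp.
Human capital: 0.22 × 4.9 = 1.078 pp.
Employment: 0.51 × 0.9 = 0.459 pp.
TFP growth = 6.6 − 5.398 = 1.202%.
TFP share of growth = 1.202 / 6.6 × 100 = 18.2121%.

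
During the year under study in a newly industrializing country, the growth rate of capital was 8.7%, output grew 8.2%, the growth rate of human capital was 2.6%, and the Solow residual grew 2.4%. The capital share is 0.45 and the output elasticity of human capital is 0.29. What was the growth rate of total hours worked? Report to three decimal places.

Labor's share = 1 − 0.45 − 0.29 = 0.26.
gY = gA + 0.45×8.7 + 0.29×2.6 + 0.26×g.
0.26×g = 8.2 − 2.4 − 4.669 = 1.131.
g = 1.131 / 0.26 = 4.35%.

4.350%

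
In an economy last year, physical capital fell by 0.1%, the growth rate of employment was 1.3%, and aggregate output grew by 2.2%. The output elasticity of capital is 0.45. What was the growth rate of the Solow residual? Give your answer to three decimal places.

The Solow residual growth was 1.530%.

Labor's share = 1 − 0.45 = 0.55.
Physical capital: 0.45 × (-0.1) = -0.045 pp.
Employment: 0.55 × 1.3 = 0.715 pp.
TFP growth = 2.2 − 0.67 = 1.53%.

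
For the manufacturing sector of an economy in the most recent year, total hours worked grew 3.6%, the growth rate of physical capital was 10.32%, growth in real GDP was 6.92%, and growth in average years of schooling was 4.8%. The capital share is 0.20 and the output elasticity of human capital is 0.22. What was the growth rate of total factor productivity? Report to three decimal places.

Total factor productivity grew 1.712%.

Labor's share = 1 − 0.2 − 0.22 = 0.58.
Physical capital: 0.2 × 10.32 = 2.064 pp.
Average years of schooling: 0.22 × 4.8 = 1.056 pp.
Total hours worked: 0.58 × 3.6 = 2.088 pp.
TFP growth = 6.92 − 5.208 = 1.712%.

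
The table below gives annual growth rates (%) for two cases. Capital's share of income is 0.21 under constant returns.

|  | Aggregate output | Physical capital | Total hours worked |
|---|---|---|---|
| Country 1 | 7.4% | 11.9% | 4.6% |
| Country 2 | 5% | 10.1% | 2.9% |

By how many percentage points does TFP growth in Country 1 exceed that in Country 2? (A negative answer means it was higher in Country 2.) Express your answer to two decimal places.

Labor's share = 1 − 0.21 = 0.79.
Country 1: TFP = 7.4 − 2.499 − 3.634 = 1.267%.
Country 2: TFP = 5 − 2.121 − 2.291 = 0.588%.
Difference = 1.267 − (0.588) = 0.679 pp.

0.68 percentage points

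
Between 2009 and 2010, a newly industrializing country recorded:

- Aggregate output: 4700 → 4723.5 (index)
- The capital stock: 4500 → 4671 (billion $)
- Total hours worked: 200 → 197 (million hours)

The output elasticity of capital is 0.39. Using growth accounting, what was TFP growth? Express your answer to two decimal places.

Aggregate output growth = (4723.5 − 4700) / 4700 = 0.5%.
The capital stock growth = (4671 − 4500) / 4500 = 3.8%.
Total hours worked growth = (197 − 200) / 200 = -1.5%.
Labor's share = 1 − 0.39 = 0.61.
The capital stock: 0.39 × 3.8 = 1.482 pp.
Total hours worked: 0.61 × (-1.5) = -0.915 pp.
TFP growth = 0.5 − 0.567 = -0.067%.

-0.07%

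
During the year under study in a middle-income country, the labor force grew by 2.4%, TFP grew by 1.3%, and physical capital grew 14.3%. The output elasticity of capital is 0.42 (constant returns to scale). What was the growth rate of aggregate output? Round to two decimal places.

Labor's share = 1 − 0.42 = 0.58.
Physical capital: 0.42 × 14.3 = 6.006 pp.
The labor force: 0.58 × 2.4 = 1.392 pp.
Output growth = 1.3 + 7.398 = 8.698%.

Aggregate output grew 8.70%.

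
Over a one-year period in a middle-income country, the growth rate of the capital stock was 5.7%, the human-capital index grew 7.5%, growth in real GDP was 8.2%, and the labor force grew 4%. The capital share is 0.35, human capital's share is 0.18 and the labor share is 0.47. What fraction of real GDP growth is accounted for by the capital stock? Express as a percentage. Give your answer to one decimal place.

The capital stock contributed 0.35 × 5.7 = 1.995 pp.
Share of growth = 1.995 / 8.2 × 100 = 24.329%.

The capital stock accounted for 24.3% of growth.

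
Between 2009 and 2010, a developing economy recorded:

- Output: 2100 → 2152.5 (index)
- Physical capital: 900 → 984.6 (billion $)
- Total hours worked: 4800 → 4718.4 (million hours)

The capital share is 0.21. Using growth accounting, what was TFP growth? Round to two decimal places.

1.87%

Output growth = (2152.5 − 2100) / 2100 = 2.5%.
Physical capital growth = (984.6 − 900) / 900 = 9.4%.
Total hours worked growth = (4718.4 − 4800) / 4800 = -1.7%.
Labor's share = 1 − 0.21 = 0.79.
Physical capital: 0.21 × 9.4 = 1.974 pp.
Total hours worked: 0.79 × (-1.7) = -1.343 pp.
TFP growth = 2.5 − 0.631 = 1.869%.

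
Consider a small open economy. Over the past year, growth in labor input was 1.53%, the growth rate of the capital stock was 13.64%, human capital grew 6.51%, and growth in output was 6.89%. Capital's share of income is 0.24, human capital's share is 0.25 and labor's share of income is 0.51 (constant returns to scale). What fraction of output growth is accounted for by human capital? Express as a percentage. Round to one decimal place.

Human capital contributed 0.25 × 6.51 = 1.6275 pp.
Share of growth = 1.6275 / 6.89 × 100 = 23.621%.

23.6%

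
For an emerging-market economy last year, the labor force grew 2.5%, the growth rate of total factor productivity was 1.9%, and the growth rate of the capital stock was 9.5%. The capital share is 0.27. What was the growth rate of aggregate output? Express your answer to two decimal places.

Aggregate output growth was 6.29%.

Labor's share = 1 − 0.27 = 0.73.
The capital stock: 0.27 × 9.5 = 2.565 pp.
The labor force: 0.73 × 2.5 = 1.825 pp.
Output growth = 1.9 + 4.39 = 6.29%.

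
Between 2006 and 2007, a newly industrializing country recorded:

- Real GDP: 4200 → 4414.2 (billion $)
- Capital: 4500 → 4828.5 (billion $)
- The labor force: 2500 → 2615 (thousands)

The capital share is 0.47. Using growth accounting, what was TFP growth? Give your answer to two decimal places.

Real GDP growth = (4414.2 − 4200) / 4200 = 5.1%.
Capital growth = (4828.5 − 4500) / 4500 = 7.3%.
The labor force growth = (2615 − 2500) / 2500 = 4.6%.
Labor's share = 1 − 0.47 = 0.53.
Capital: 0.47 × 7.3 = 3.431 pp.
The labor force: 0.53 × 4.6 = 2.438 pp.
TFP growth = 5.1 − 5.869 = -0.769%.

-0.77%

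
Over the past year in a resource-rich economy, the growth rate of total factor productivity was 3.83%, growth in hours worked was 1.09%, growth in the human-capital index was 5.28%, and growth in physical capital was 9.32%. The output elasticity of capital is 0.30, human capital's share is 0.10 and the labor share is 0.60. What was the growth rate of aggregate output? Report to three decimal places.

Labor's share = 1 − 0.3 − 0.1 = 0.6.
Physical capital: 0.3 × 9.32 = 2.796 pp.
The human-capital index: 0.1 × 5.28 = 0.528 pp.
Hours worked: 0.6 × 1.09 = 0.654 pp.
Output growth = 3.83 + 3.978 = 7.808%.

Aggregate output grew 7.808%.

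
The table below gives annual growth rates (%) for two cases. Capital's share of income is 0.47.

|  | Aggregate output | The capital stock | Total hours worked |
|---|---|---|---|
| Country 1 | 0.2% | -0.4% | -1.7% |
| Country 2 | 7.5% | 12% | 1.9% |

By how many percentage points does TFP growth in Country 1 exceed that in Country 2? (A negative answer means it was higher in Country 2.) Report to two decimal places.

0.44 percentage points

Labor's share = 1 − 0.47 = 0.53.
Country 1: TFP = 0.2 + 0.188 + 0.901 = 1.289%.
Country 2: TFP = 7.5 − 5.64 − 1.007 = 0.853%.
Difference = 1.289 − (0.853) = 0.436 pp.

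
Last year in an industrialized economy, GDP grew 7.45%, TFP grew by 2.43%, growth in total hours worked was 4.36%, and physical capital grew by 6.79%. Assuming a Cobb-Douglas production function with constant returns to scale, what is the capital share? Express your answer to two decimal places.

gY = gA + α·gK + (1−α)·gL, so gY − gA − gL = α(gK − gL).
7.45 − 2.43 − 4.36 = α × (6.79 − 4.36).
0.66 = 2.43 α, so α = 0.2716.

0.27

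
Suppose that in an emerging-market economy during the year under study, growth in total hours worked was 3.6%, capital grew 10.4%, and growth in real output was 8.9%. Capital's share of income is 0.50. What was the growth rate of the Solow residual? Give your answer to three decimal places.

1.900%

Labor's share = 1 − 0.5 = 0.5.
Capital: 0.5 × 10.4 = 5.2 pp.
Total hours worked: 0.5 × 3.6 = 1.8 pp.
TFP growth = 8.9 − 7 = 1.9%.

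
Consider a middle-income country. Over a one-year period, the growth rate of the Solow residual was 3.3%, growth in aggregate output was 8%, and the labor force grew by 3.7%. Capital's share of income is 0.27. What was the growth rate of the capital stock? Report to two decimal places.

The capital stock grew 7.40%.

Labor's share = 1 − 0.27 = 0.73.
gY = gA + 0.73×3.7 + 0.27×g.
0.27×g = 8 − 3.3 − 2.701 = 1.999.
g = 1.999 / 0.27 = 7.4037%.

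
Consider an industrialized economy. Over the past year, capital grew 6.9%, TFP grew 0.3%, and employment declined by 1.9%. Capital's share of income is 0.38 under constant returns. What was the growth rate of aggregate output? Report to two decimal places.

Labor's share = 1 − 0.38 = 0.62.
Capital: 0.38 × 6.9 = 2.622 pp.
Employment: 0.62 × (-1.9) = -1.178 pp.
Output growth = 0.3 + 1.444 = 1.744%.

Aggregate output grew 1.74%.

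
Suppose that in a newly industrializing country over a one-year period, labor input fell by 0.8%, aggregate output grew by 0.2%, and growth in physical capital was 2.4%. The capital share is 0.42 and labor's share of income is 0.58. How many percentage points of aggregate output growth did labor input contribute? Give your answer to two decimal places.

-0.46

Labor's share = 1 − 0.42 = 0.58.
Contribution = share × growth = 0.58 × (-0.8) = -0.464 pp.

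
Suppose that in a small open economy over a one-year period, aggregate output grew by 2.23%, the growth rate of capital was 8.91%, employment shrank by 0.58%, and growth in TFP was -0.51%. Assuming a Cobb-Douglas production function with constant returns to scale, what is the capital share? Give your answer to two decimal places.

α = 0.35

gY = gA + α·gK + (1−α)·gL, so gY − gA − gL = α(gK − gL).
2.23 + 0.51 + 0.58 = α × (8.91 − (-0.58)).
3.32 = 9.49 α, so α = 0.3498.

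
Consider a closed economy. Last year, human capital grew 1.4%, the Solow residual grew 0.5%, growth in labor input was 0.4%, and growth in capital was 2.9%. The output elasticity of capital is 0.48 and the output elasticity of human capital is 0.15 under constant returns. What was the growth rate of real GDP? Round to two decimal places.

Real GDP growth was 2.25%.

Labor's share = 1 − 0.48 − 0.15 = 0.37.
Capital: 0.48 × 2.9 = 1.392 pp.
Human capital: 0.15 × 1.4 = 0.21 pp.
Labor input: 0.37 × 0.4 = 0.148 pp.
Output growth = 0.5 + 1.75 = 2.25%.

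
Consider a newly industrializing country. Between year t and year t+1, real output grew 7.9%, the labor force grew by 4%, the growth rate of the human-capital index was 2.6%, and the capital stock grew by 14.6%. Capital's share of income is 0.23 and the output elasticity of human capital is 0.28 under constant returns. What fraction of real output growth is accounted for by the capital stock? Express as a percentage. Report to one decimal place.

42.5%

The capital stock contributed 0.23 × 14.6 = 3.358 pp.
Share of growth = 3.358 / 7.9 × 100 = 42.506%.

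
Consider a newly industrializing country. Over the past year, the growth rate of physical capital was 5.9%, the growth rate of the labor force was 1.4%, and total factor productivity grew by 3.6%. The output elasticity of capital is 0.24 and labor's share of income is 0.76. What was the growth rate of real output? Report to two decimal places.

Real output grew 6.08%.

Labor's share = 1 − 0.24 = 0.76.
Physical capital: 0.24 × 5.9 = 1.416 pp.
The labor force: 0.76 × 1.4 = 1.064 pp.
Output growth = 3.6 + 2.48 = 6.08%.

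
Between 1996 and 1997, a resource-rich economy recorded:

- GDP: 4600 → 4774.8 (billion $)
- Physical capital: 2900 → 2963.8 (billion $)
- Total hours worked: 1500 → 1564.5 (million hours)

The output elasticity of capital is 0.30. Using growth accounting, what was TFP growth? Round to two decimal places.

GDP growth = (4774.8 − 4600) / 4600 = 3.8%.
Physical capital growth = (2963.8 − 2900) / 2900 = 2.2%.
Total hours worked growth = (1564.5 − 1500) / 1500 = 4.3%.
Labor's share = 1 − 0.3 = 0.7.
Physical capital: 0.3 × 2.2 = 0.66 pp.
Total hours worked: 0.7 × 4.3 = 3.01 pp.
TFP growth = 3.8 − 3.67 = 0.13%.

TFP growth was 0.13%.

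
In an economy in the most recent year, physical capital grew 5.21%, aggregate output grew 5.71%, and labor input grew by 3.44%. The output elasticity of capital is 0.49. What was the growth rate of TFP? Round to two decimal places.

1.40%

Labor's share = 1 − 0.49 = 0.51.
Physical capital: 0.49 × 5.21 = 2.5529 pp.
Labor input: 0.51 × 3.44 = 1.7544 pp.
TFP growth = 5.71 − 4.3073 = 1.4027%.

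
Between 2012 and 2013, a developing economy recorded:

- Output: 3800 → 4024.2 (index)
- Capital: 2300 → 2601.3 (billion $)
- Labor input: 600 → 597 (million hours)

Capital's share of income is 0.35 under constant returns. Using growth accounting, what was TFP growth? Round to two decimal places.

Output growth = (4024.2 − 3800) / 3800 = 5.9%.
Capital growth = (2601.3 − 2300) / 2300 = 13.1%.
Labor input growth = (597 − 600) / 600 = -0.5%.
Labor's share = 1 − 0.35 = 0.65.
Capital: 0.35 × 13.1 = 4.585 pp.
Labor input: 0.65 × (-0.5) = -0.325 pp.
TFP growth = 5.9 − 4.26 = 1.64%.

1.64%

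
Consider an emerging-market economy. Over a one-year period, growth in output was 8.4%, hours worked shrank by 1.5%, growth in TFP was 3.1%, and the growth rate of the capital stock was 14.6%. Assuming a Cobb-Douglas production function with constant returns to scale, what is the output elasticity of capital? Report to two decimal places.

The output elasticity of capital is 0.42.

gY = gA + α·gK + (1−α)·gL, so gY − gA − gL = α(gK − gL).
8.4 − 3.1 + 1.5 = α × (14.6 − (-1.5)).
6.8 = 16.1 α, so α = 0.4224.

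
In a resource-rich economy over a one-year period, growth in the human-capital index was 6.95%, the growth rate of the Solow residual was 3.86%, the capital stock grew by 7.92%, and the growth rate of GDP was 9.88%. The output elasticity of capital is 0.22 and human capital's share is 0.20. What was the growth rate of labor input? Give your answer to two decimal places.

Labor's share = 1 − 0.22 − 0.2 = 0.58.
gY = gA + 0.22×7.92 + 0.2×6.95 + 0.58×g.
0.58×g = 9.88 − 3.86 − 3.1324 = 2.8876.
g = 2.8876 / 0.58 = 4.9786%.

4.98%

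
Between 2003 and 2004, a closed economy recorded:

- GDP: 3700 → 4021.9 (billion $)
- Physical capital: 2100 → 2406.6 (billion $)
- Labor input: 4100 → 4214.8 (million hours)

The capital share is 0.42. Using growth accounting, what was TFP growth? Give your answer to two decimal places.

GDP growth = (4021.9 − 3700) / 3700 = 8.7%.
Physical capital growth = (2406.6 − 2100) / 2100 = 14.6%.
Labor input growth = (4214.8 − 4100) / 4100 = 2.8%.
Labor's share = 1 − 0.42 = 0.58.
Physical capital: 0.42 × 14.6 = 6.132 pp.
Labor input: 0.58 × 2.8 = 1.624 pp.
TFP growth = 8.7 − 7.756 = 0.944%.

TFP growth was 0.94%.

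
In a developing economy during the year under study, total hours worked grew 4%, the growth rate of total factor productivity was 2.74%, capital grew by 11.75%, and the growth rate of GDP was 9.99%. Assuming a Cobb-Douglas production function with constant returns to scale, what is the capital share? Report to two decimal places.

gY = gA + α·gK + (1−α)·gL, so gY − gA − gL = α(gK − gL).
9.99 − 2.74 − 4 = α × (11.75 − 4).
3.25 = 7.75 α, so α = 0.4194.

0.42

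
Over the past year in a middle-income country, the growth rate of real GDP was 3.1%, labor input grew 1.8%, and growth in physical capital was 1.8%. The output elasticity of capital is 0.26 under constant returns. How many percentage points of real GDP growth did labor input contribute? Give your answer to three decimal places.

Labor's share = 1 − 0.26 = 0.74.
Contribution = share × growth = 0.74 × 1.8 = 1.332 pp.

1.332 percentage points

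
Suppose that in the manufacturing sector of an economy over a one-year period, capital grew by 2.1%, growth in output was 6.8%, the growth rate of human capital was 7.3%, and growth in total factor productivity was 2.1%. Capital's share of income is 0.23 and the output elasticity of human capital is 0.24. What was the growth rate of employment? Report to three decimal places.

Labor's share = 1 − 0.23 − 0.24 = 0.53.
gY = gA + 0.23×2.1 + 0.24×7.3 + 0.53×g.
0.53×g = 6.8 − 2.1 − 2.235 = 2.465.
g = 2.465 / 0.53 = 4.65094%.

4.651%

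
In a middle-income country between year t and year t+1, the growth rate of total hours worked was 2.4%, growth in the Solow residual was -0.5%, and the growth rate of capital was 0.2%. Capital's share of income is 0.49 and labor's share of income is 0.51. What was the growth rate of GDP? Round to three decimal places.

GDP growth was 0.822%.

Labor's share = 1 − 0.49 = 0.51.
Capital: 0.49 × 0.2 = 0.098 pp.
Total hours worked: 0.51 × 2.4 = 1.224 pp.
Output growth = -0.5 + 1.322 = 0.822%.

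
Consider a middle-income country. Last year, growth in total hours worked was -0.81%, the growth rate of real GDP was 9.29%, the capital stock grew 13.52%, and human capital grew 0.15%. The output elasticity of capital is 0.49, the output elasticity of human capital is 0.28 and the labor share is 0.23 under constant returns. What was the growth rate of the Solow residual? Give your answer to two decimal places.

Labor's share = 1 − 0.49 − 0.28 = 0.23.
The capital stock: 0.49 × 13.52 = 6.6248 pp.
Human capital: 0.28 × 0.15 = 0.042 pp.
Total hours worked: 0.23 × (-0.81) = -0.1863 pp.
TFP growth = 9.29 − 6.4805 = 2.8095%.

2.81%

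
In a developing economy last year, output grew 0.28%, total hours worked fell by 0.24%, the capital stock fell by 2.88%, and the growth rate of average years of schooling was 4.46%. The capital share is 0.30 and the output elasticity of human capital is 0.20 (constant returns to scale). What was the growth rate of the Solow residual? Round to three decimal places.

The Solow residual grew 0.372%.

Labor's share = 1 − 0.3 − 0.2 = 0.5.
The capital stock: 0.3 × (-2.88) = -0.864 pp.
Average years of schooling: 0.2 × 4.46 = 0.892 pp.
Total hours worked: 0.5 × (-0.24) = -0.12 pp.
TFP growth = 0.28 + 0.092 = 0.372%.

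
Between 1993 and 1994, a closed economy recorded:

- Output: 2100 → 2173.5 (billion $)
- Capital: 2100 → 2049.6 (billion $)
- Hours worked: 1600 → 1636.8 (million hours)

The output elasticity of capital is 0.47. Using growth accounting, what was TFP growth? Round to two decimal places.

Output growth = (2173.5 − 2100) / 2100 = 3.5%.
Capital growth = (2049.6 − 2100) / 2100 = -2.4%.
Hours worked growth = (1636.8 − 1600) / 1600 = 2.3%.
Labor's share = 1 − 0.47 = 0.53.
Capital: 0.47 × (-2.4) = -1.128 pp.
Hours worked: 0.53 × 2.3 = 1.219 pp.
TFP growth = 3.5 − 0.091 = 3.409%.

3.41%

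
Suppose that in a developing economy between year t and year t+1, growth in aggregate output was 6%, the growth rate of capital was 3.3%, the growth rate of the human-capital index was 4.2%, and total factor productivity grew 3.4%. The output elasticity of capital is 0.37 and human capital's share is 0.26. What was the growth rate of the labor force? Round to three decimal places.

0.776%

Labor's share = 1 − 0.37 − 0.26 = 0.37.
gY = gA + 0.37×3.3 + 0.26×4.2 + 0.37×g.
0.37×g = 6 − 3.4 − 2.313 = 0.287.
g = 0.287 / 0.37 = 0.77568%.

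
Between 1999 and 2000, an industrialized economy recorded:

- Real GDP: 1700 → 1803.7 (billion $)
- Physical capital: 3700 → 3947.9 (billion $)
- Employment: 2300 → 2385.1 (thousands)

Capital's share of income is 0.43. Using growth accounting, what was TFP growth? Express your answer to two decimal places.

1.11%

Real GDP growth = (1803.7 − 1700) / 1700 = 6.1%.
Physical capital growth = (3947.9 − 3700) / 3700 = 6.7%.
Employment growth = (2385.1 − 2300) / 2300 = 3.7%.
Labor's share = 1 − 0.43 = 0.57.
Physical capital: 0.43 × 6.7 = 2.881 pp.
Employment: 0.57 × 3.7 = 2.109 pp.
TFP growth = 6.1 − 4.99 = 1.11%.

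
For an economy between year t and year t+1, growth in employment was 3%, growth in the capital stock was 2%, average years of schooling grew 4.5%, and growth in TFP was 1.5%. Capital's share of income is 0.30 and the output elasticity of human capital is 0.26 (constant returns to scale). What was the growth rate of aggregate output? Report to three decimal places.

Labor's share = 1 − 0.3 − 0.26 = 0.44.
The capital stock: 0.3 × 2 = 0.6 pp.
Average years of schooling: 0.26 × 4.5 = 1.17 pp.
Employment: 0.44 × 3 = 1.32 pp.
Output growth = 1.5 + 3.09 = 4.59%.

Aggregate output growth was 4.590%.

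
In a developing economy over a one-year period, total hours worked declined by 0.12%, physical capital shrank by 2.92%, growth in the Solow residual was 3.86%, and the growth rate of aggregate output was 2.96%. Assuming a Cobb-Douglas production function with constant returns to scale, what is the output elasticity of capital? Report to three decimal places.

gY = gA + α·gK + (1−α)·gL, so gY − gA − gL = α(gK − gL).
2.96 − 3.86 + 0.12 = α × (-2.92 − (-0.12)).
-0.78 = -2.8 α, so α = 0.27857.

α = 0.279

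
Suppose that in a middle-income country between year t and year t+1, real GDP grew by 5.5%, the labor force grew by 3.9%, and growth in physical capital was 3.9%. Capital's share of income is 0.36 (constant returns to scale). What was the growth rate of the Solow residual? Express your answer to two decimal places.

1.60%

Labor's share = 1 − 0.36 = 0.64.
Physical capital: 0.36 × 3.9 = 1.404 pp.
The labor force: 0.64 × 3.9 = 2.496 pp.
TFP growth = 5.5 − 3.9 = 1.6%.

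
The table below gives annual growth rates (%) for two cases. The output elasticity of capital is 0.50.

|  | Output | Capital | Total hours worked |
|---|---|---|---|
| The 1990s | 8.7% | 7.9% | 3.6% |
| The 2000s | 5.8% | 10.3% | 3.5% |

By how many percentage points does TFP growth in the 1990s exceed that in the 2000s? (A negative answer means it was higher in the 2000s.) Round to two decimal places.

Labor's share = 1 − 0.5 = 0.5.
The 1990s: TFP = 8.7 − 3.95 − 1.8 = 2.95%.
The 2000s: TFP = 5.8 − 5.15 − 1.75 = -1.1%.
Difference = 2.95 − (-1.1) = 4.05 pp.

4.05 percentage points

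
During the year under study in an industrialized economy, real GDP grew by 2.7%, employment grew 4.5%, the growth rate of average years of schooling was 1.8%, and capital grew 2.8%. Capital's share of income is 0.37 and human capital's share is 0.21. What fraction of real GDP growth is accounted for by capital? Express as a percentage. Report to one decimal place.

Capital contributed 0.37 × 2.8 = 1.036 pp.
Share of growth = 1.036 / 2.7 × 100 = 38.37%.

38.4%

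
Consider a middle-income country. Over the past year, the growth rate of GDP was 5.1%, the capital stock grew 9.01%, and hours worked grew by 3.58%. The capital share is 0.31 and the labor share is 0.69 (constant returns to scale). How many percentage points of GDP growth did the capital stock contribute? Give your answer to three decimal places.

2.793 percentage points

Contribution = share × growth = 0.31 × 9.01 = 2.7931 pp.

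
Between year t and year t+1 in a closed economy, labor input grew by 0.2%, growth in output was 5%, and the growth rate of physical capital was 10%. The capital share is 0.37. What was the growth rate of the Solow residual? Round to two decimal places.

The Solow residual growth was 1.17%.

Labor's share = 1 − 0.37 = 0.63.
Physical capital: 0.37 × 10 = 3.7 pp.
Labor input: 0.63 × 0.2 = 0.126 pp.
TFP growth = 5 − 3.826 = 1.174%.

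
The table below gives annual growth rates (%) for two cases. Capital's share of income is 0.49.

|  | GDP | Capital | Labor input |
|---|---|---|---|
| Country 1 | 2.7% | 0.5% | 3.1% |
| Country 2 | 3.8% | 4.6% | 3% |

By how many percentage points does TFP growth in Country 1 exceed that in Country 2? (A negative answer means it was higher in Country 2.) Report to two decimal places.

0.86 percentage points

Labor's share = 1 − 0.49 = 0.51.
Country 1: TFP = 2.7 − 0.245 − 1.581 = 0.874%.
Country 2: TFP = 3.8 − 2.254 − 1.53 = 0.016%.
Difference = 0.874 − (0.016) = 0.858 pp.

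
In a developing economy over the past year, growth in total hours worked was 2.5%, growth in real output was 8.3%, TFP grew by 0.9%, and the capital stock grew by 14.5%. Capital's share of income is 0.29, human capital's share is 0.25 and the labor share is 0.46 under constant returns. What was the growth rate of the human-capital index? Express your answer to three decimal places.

The human-capital index growth was 8.180%.

Labor's share = 1 − 0.29 − 0.25 = 0.46.
gY = gA + 0.29×14.5 + 0.46×2.5 + 0.25×g.
0.25×g = 8.3 − 0.9 − 5.355 = 2.045.
g = 2.045 / 0.25 = 8.18%.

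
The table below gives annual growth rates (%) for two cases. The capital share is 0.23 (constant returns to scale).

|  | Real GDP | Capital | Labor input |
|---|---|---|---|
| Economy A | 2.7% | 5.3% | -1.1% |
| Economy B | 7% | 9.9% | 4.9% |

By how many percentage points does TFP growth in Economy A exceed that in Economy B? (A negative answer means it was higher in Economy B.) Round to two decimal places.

1.38 percentage points

Labor's share = 1 − 0.23 = 0.77.
Economy A: TFP = 2.7 − 1.219 + 0.847 = 2.328%.
Economy B: TFP = 7 − 2.277 − 3.773 = 0.95%.
Difference = 2.328 − (0.95) = 1.378 pp.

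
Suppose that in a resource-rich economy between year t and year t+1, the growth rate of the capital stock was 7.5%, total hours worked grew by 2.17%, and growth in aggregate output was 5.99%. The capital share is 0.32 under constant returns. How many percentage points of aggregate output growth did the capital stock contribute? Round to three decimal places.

Contribution = share × growth = 0.32 × 7.5 = 2.4 pp.

2.400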